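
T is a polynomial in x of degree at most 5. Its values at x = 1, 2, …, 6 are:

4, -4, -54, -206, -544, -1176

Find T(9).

-6276

Write T(x) = ax^5 + bx^4 + cx³ + dx² + ex + p; the 6 given values yield a linear system in the 6 coefficients.
Solving, the leading coefficient vanishes, and T(x) = -x^4 + 4x² - 5x + 6.
Then T(9) = -6276.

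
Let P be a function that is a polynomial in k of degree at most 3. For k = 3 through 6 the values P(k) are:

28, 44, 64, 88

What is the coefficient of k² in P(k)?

2

First differences: 16, 20, 24. Second differences: 4, 4.
Level-2 differences are constant, so P has degree 2.
Fitting a degree-2 polynomial gives P(k) = 2k² + 2k + 4.
The coefficient of k² is 2.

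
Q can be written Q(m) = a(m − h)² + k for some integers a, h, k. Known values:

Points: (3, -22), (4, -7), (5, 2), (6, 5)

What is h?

6

First differences 15, 9, 3; second difference -6 = 2a, so a = -3.
Expanding, the m-coefficient is −2ah = 6h; matching it to the data gives h = 6, and then k = 5.
So Q(m) = -3(m − 6)² + 5.
Hence h = 6.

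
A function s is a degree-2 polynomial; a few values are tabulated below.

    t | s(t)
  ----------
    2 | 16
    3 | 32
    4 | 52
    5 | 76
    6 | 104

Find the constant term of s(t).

First differences: 16, 20, 24, 28. Second differences: 4, 4, 4.
Level-2 differences are constant, so s has degree 2.
Fitting a degree-2 polynomial gives s(t) = 2t² + 6t - 4.
The constant term is s(0) = -4.

-4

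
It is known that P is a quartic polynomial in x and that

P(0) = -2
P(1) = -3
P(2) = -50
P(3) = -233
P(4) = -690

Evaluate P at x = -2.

Write P(x) = ax^4 + bx³ + cx² + dx + e; the 5 given values yield a linear system in the 5 coefficients.
Solving, P(x) = -2x^4 - 3x³ + 4x - 2.
Then P(-2) = -18.

-18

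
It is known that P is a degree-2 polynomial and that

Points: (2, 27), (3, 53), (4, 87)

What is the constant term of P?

-1

Write P(k) = ak² + bk + c; the 3 given values yield a linear system in the 3 coefficients.
Solving, P(k) = 4k² + 6k - 1.
The constant term is P(0) = -1.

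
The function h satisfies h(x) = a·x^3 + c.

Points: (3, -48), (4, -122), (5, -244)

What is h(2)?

From h(3) = -48 and h(4) = -122: 27a + c = -48 and 64a + c = -122.
Subtracting: 37a = -74, so a = -2; then c = -48 − (-2)·27 = 6.
So h(x) = -2x³ + 6, and h(2) = -10.

-10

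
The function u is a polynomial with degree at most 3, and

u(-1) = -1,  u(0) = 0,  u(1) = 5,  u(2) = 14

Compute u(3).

27

Write u(t) = at³ + bt² + ct + d; the 4 given values yield a linear system in the 4 coefficients.
Solving, the leading coefficient vanishes, and u(t) = 2t² + 3t.
Then u(3) = 27.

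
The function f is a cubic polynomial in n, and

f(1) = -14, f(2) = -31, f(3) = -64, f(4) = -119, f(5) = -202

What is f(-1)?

-4

Write f(n) = an³ + bn² + cn + d; the 5 given values yield a linear system in the 4 coefficients.
Solving, f(n) = -n³ - 2n² - 4n - 7.
Then f(-1) = -4.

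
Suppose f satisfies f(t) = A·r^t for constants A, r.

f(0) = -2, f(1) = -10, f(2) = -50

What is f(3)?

-250

Consecutive ratio: -10/(-2) = 5, and -50/(-10) = 5, so r = 5.
Then A·5^0 = -2 gives A = -2, and f(t) = -2·5^t.
f(3) = -2·5^3 = -250.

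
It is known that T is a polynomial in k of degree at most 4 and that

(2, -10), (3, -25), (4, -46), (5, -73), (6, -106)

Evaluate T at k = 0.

2

First differences: -15, -21, -27, -33. Second differences: -6, -6, -6.
Level-2 differences are constant, so T has degree 2.
Fitting a degree-2 polynomial gives T(k) = -3k² + 2.
Then T(0) = 2.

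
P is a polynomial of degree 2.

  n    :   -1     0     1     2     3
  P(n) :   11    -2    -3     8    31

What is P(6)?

172

First differences: -13, -1, 11, 23. Second differences: 12, 12, 12.
Level-2 differences are constant, so P has degree 2.
Fitting a degree-2 polynomial gives P(n) = 6n² - 7n - 2.
Then P(6) = 172.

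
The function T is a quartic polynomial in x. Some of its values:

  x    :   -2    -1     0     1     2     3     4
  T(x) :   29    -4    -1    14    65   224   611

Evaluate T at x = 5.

First differences: -33, 3, 15, 51, 159, 387. Second differences: 36, 12, 36, 108, 228. Third differences: -24, 24, 72, 120. Fourth differences: 48, 48, 48.
Level-4 differences are constant, so T has degree 4.
Fitting a degree-4 polynomial gives T(x) = 2x^4 + 4x² + 9x - 1.
Then T(5) = 1394.

1394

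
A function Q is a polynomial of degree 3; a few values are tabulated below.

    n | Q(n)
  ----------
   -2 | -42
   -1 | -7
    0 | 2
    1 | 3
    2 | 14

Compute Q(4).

First differences: 35, 9, 1, 11. Second differences: -26, -8, 10. Third differences: 18, 18.
Level-3 differences are constant, so Q has degree 3.
Fitting a degree-3 polynomial gives Q(n) = 3n³ - 4n² + 2n + 2.
Then Q(4) = 138.

138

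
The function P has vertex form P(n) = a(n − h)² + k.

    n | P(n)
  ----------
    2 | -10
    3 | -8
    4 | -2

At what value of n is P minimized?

First differences 2, 6; second difference 4 = 2a, so a = 2.
Expanding, the n-coefficient is −2ah = -4h; matching it to the data gives h = 2, and then k = -10.
So P(n) = 2(n − 2)² − 10.
Hence h = 2.

2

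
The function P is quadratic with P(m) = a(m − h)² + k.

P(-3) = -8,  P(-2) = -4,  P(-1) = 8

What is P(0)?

First differences 4, 12; second difference 8 = 2a, so a = 4.
Expanding, the m-coefficient is −2ah = -8h; matching it to the data gives h = -3, and then k = -8.
So P(m) = 4(m + 3)² − 8.
P(0) = 4·3² − 8 = 28.

28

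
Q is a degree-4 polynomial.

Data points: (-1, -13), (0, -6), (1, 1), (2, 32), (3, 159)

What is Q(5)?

1229

Write Q(k) = ak^4 + bk³ + ck² + dk + e; the 5 given values yield a linear system in the 5 coefficients.
Solving, Q(k) = 2k^4 - 2k² + 7k - 6.
Then Q(5) = 1229.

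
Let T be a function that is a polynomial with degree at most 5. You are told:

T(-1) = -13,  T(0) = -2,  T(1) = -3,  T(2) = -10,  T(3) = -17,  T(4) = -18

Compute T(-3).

-95

Write T(x) = ax^5 + bx^4 + cx³ + dx² + ex + p; the 6 given values yield a linear system in the 6 coefficients.
Solving, the top 2 coefficients vanish, and T(x) = x³ - 6x² + 4x - 2.
Then T(-3) = -95.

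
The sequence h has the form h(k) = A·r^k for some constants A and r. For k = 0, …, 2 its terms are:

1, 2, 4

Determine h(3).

8

Consecutive ratio: 2/1 = 2, and 4/2 = 2, so r = 2.
Then A·2^0 = 1 gives A = 1, and h(k) = 1·2^k.
h(3) = 1·2^3 = 8.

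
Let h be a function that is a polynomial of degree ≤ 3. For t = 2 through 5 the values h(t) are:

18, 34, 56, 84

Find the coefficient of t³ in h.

First differences: 16, 22, 28. Second differences: 6, 6.
Level-2 differences are constant, so h has degree 2.
Fitting a degree-2 polynomial gives h(t) = 3t² + t + 4.
The coefficient of t³ is 0.

0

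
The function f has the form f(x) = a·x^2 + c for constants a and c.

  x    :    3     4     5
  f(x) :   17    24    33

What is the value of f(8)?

From f(3) = 17 and f(4) = 24: 9a + c = 17 and 16a + c = 24.
Subtracting: 7a = 7, so a = 1; then c = 17 − 1·9 = 8.
So f(x) = 1x² + 8, and f(8) = 72.

72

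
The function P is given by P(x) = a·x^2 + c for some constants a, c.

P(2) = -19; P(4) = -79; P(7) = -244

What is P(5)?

-124

From P(2) = -19 and P(4) = -79: 4a + c = -19 and 16a + c = -79.
Subtracting: 12a = -60, so a = -5; then c = -19 − (-5)·4 = 1.
So P(x) = -5x² + 1, and P(5) = -124.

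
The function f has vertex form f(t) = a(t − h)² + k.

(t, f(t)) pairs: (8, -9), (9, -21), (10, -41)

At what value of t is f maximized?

First differences -12, -20; second difference -8 = 2a, so a = -4.
Expanding, the t-coefficient is −2ah = 8h; matching it to the data gives h = 7, and then k = -5.
So f(t) = -4(t − 7)² − 5.
Hence h = 7.

7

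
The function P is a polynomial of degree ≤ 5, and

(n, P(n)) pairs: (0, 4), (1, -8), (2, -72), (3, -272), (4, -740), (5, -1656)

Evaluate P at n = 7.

-5792

First differences: -12, -64, -200, -468, -916. Second differences: -52, -136, -268, -448. Third differences: -84, -132, -180. Fourth differences: -48, -48.
Level-4 differences are constant, so P has degree 4.
Fitting a degree-4 polynomial gives P(n) = -2n^4 - 2n³ - 6n² - 2n + 4.
Then P(7) = -5792.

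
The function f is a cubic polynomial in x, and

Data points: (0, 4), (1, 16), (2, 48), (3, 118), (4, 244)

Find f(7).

First differences: 12, 32, 70, 126. Second differences: 20, 38, 56. Third differences: 18, 18.
Level-3 differences are constant, so f has degree 3.
Fitting a degree-3 polynomial gives f(x) = 3x³ + x² + 8x + 4.
Then f(7) = 1138.

1138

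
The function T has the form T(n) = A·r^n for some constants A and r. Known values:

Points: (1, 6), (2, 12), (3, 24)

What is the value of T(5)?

96

Consecutive ratio: 12/6 = 2, and 24/12 = 2, so r = 2.
Then A·2^1 = 6 gives A = 3, and T(n) = 3·2^n.
T(5) = 3·2^5 = 96.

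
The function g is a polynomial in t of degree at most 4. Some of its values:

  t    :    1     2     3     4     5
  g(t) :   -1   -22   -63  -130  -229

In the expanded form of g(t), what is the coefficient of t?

First differences: -21, -41, -67, -99. Second differences: -20, -26, -32. Third differences: -6, -6.
Level-3 differences are constant, so g has degree 3.
Fitting a degree-3 polynomial gives g(t) = -t³ - 4t² - 2t + 6.
The coefficient of t is -2.

-2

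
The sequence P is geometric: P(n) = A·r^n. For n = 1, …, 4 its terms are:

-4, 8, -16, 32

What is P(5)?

-64

Consecutive ratio: 8/(-4) = -2, and -16/8 = -2, so r = -2.
Then A·(-2)^1 = -4 gives A = 2, and P(n) = 2·(-2)^n.
P(5) = 2·(-2)^5 = -64.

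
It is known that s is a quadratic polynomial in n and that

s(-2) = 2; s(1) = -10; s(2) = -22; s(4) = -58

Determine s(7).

Write s(n) = an² + bn + c; the 4 given values yield a linear system in the 3 coefficients.
Solving, s(n) = -2n² - 6n - 2.
Then s(7) = -142.

-142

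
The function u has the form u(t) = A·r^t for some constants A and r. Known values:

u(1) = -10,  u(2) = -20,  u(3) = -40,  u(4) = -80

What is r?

Consecutive ratio: -20/(-10) = 2, and -40/(-20) = 2, so r = 2.
Then A·2^1 = -10 gives A = -5, and u(t) = -5·2^t.

2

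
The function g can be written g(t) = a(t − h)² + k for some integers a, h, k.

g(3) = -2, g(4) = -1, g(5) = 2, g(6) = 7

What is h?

First differences 1, 3, 5; second difference 2 = 2a, so a = 1.
Expanding, the t-coefficient is −2ah = -2h; matching it to the data gives h = 3, and then k = -2.
So g(t) = 1(t − 3)² − 2.
Hence h = 3.

3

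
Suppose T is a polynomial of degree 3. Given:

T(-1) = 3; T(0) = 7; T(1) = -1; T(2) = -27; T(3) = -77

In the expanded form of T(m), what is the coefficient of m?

-1

First differences: 4, -8, -26, -50. Second differences: -12, -18, -24. Third differences: -6, -6.
Level-3 differences are constant, so T has degree 3.
Fitting a degree-3 polynomial gives T(m) = -m³ - 6m² - m + 7.
The coefficient of m is -1.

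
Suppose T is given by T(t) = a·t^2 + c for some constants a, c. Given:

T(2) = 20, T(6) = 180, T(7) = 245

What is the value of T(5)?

From T(2) = 20 and T(6) = 180: 4a + c = 20 and 36a + c = 180.
Subtracting: 32a = 160, so a = 5; then c = 20 − 5·4 = 0.
So T(t) = 5t² + 0, and T(5) = 125.

125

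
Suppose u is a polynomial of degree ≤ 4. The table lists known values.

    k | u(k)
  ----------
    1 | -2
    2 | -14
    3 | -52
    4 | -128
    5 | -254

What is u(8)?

Write u(k) = ak^4 + bk³ + ck² + dk + e; the 5 given values yield a linear system in the 5 coefficients.
Solving, the leading coefficient vanishes, and u(k) = -2k³ - k² + 5k - 4.
Then u(8) = -1052.

-1052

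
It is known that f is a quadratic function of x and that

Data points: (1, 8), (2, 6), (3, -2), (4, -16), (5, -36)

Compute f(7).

-94

First differences: -2, -8, -14, -20. Second differences: -6, -6, -6.
Level-2 differences are constant, so f has degree 2.
Fitting a degree-2 polynomial gives f(x) = -3x² + 7x + 4.
Then f(7) = -94.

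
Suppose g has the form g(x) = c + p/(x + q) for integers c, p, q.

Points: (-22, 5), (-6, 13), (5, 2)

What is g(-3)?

(g(x) − c)(x + q) = p for each data point; the three points give a linear system in c and q, then p follows.
Solving: c = 4, q = 4, p = -18, so g(x) = 4 − 18/(x + 4).
Then g(-3) = 4 − 18/1 = -14.

-14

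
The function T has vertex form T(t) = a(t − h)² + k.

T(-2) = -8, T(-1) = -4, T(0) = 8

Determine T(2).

First differences 4, 12; second difference 8 = 2a, so a = 4.
Expanding, the t-coefficient is −2ah = -8h; matching it to the data gives h = -2, and then k = -8.
So T(t) = 4(t + 2)² − 8.
T(2) = 4·4² − 8 = 56.

56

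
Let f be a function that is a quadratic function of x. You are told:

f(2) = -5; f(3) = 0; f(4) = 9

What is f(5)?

Write f(x) = ax² + bx + c; the 3 given values yield a linear system in the 3 coefficients.
Solving, f(x) = 2x² - 5x - 3.
Then f(5) = 22.

22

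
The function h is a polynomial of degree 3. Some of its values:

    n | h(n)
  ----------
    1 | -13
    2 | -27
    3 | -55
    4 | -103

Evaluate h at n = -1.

-3

Write h(n) = an³ + bn² + cn + d; the 4 given values yield a linear system in the 4 coefficients.
Solving, h(n) = -n³ - n² - 4n - 7.
Then h(-1) = -3.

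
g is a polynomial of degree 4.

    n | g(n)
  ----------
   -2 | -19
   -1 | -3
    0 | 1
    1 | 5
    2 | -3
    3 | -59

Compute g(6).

-1235

First differences: 16, 4, 4, -8, -56. Second differences: -12, 0, -12, -48. Third differences: 12, -12, -36. Fourth differences: -24, -24.
Level-4 differences are constant, so g has degree 4.
Fitting a degree-4 polynomial gives g(n) = -n^4 + n² + 4n + 1.
Then g(6) = -1235.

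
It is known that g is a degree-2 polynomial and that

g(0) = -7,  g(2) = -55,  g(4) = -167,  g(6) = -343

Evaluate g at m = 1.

-23

Write g(m) = am² + bm + c; the 4 given values yield a linear system in the 3 coefficients.
Solving, g(m) = -8m² - 8m - 7.
Then g(1) = -23.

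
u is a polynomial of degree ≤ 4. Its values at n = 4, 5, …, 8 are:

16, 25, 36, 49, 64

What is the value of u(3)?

9

Write u(n) = an^4 + bn³ + cn² + dn + e; the 5 given values yield a linear system in the 5 coefficients.
Solving, the top 2 coefficients vanish, and u(n) = n².
Then u(3) = 9.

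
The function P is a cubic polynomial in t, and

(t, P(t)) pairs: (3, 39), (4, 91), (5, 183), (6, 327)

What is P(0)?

Write P(t) = at³ + bt² + ct + d; the 4 given values yield a linear system in the 4 coefficients.
Solving, P(t) = 2t³ - 4t² + 6t + 3.
Then P(0) = 3.

3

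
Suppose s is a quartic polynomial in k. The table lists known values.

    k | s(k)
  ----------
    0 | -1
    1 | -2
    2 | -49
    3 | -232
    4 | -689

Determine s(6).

Write s(k) = ak^4 + bk³ + ck² + dk + e; the 5 given values yield a linear system in the 5 coefficients.
Solving, s(k) = -2k^4 - 3k³ + 4k - 1.
Then s(6) = -3217.

-3217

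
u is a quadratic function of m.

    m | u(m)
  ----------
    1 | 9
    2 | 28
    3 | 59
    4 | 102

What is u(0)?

First differences: 19, 31, 43. Second differences: 12, 12.
Level-2 differences are constant, so u has degree 2.
Fitting a degree-2 polynomial gives u(m) = 6m² + m + 2.
Then u(0) = 2.

2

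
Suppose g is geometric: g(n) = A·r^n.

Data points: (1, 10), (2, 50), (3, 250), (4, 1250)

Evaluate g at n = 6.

Consecutive ratio: 50/10 = 5, and 250/50 = 5, so r = 5.
Then A·5^1 = 10 gives A = 2, and g(n) = 2·5^n.
g(6) = 2·5^6 = 31250.

31250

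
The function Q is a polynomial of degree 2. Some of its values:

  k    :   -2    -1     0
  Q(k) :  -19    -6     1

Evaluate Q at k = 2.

Write Q(k) = ak² + bk + c; the 3 given values yield a linear system in the 3 coefficients.
Solving, Q(k) = -3k² + 4k + 1.
Then Q(2) = -3.

-3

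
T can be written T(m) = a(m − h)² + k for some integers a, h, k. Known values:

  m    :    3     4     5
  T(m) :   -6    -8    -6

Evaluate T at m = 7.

First differences -2, 2; second difference 4 = 2a, so a = 2.
Expanding, the m-coefficient is −2ah = -4h; matching it to the data gives h = 4, and then k = -8.
So T(m) = 2(m − 4)² − 8.
T(7) = 2·3² − 8 = 10.

10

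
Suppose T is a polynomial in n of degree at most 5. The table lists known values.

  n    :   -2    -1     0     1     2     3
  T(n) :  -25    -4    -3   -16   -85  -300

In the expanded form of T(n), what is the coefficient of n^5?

First differences: 21, 1, -13, -69, -215. Second differences: -20, -14, -56, -146. Third differences: 6, -42, -90. Fourth differences: -48, -48.
Level-4 differences are constant, so T has degree 4.
Fitting a degree-4 polynomial gives T(n) = -2n^4 - 3n³ - 5n² - 3n - 3.
The coefficient of n^5 is 0.

0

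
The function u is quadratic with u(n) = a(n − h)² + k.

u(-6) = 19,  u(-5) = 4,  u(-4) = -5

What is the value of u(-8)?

67

First differences -15, -9; second difference 6 = 2a, so a = 3.
Expanding, the n-coefficient is −2ah = -6h; matching it to the data gives h = -3, and then k = -8.
So u(n) = 3(n + 3)² − 8.
u(-8) = 3·(-5)² − 8 = 67.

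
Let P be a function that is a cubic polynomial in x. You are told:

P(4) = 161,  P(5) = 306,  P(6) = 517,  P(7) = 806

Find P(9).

1666

Write P(x) = ax³ + bx² + cx + d; the 4 given values yield a linear system in the 4 coefficients.
Solving, P(x) = 2x³ + 3x² - 4x + 1.
Then P(9) = 1666.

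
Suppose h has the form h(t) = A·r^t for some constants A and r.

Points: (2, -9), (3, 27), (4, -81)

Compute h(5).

243

Consecutive ratio: 27/(-9) = -3, and -81/27 = -3, so r = -3.
Then A·(-3)^2 = -9 gives A = -1, and h(t) = -1·(-3)^t.
h(5) = -1·(-3)^5 = 243.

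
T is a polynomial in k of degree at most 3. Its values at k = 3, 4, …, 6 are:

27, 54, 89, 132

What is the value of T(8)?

242

First differences: 27, 35, 43. Second differences: 8, 8.
Level-2 differences are constant, so T has degree 2.
Fitting a degree-2 polynomial gives T(k) = 4k² - k - 6.
Then T(8) = 242.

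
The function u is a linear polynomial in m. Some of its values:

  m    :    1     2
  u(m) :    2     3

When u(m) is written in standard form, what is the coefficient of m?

Write u(m) = am + b; the 2 given values yield a linear system in the 2 coefficients.
Solving, u(m) = m + 1.
The coefficient of m is 1.

1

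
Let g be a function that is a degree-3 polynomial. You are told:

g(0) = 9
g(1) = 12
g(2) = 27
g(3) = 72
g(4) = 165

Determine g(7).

First differences: 3, 15, 45, 93. Second differences: 12, 30, 48. Third differences: 18, 18.
Level-3 differences are constant, so g has degree 3.
Fitting a degree-3 polynomial gives g(x) = 3x³ - 3x² + 3x + 9.
Then g(7) = 912.

912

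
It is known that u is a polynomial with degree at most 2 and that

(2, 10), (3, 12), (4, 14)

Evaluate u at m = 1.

8

First differences: 2, 2.
Level-1 differences are constant, so u has degree 1.
Fitting a degree-1 polynomial gives u(m) = 2m + 6.
Then u(1) = 8.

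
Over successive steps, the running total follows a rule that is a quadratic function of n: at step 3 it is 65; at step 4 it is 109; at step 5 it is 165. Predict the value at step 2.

Write the value at n as Q(n).
Write Q(n) = an² + bn + c; the 3 given values yield a linear system in the 3 coefficients.
Solving, Q(n) = 6n² + 2n + 5.
Then Q(2) = 33.

33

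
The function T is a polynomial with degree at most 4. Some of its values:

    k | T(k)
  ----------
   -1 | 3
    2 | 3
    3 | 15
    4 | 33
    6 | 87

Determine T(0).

Write T(k) = ak^4 + bk³ + ck² + dk + e; the 5 given values yield a linear system in the 5 coefficients.
Solving, the top 2 coefficients vanish, and T(k) = 3k² - 3k - 3.
Then T(0) = -3.

-3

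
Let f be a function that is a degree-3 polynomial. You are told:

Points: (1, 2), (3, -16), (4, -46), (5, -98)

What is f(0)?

2

Write f(m) = am³ + bm² + cm + d; the 4 given values yield a linear system in the 4 coefficients.
Solving, f(m) = -m³ + m² + 2.
The constant term is f(0) = 2.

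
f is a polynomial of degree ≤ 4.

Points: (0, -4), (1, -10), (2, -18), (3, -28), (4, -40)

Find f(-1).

First differences: -6, -8, -10, -12. Second differences: -2, -2, -2.
Level-2 differences are constant, so f has degree 2.
Fitting a degree-2 polynomial gives f(k) = -k² - 5k - 4.
Then f(-1) = 0.

0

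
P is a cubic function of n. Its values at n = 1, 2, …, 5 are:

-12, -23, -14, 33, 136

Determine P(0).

Write P(n) = an³ + bn² + cn + d; the 5 given values yield a linear system in the 4 coefficients.
Solving, P(n) = 3n³ - 8n² - 8n + 1.
Then P(0) = 1.

1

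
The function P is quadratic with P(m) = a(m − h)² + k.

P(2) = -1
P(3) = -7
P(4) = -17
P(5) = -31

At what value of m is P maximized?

1

First differences -6, -10, -14; second difference -4 = 2a, so a = -2.
Expanding, the m-coefficient is −2ah = 4h; matching it to the data gives h = 1, and then k = 1.
So P(m) = -2(m − 1)² + 1.
Hence h = 1.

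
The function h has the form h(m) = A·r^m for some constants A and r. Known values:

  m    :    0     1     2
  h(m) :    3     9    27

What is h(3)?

Consecutive ratio: 9/3 = 3, and 27/9 = 3, so r = 3.
Then A·3^0 = 3 gives A = 3, and h(m) = 3·3^m.
h(3) = 3·3^3 = 81.

81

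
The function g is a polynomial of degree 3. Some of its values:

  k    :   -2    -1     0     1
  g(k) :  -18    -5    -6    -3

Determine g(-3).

Write g(k) = ak³ + bk² + ck + d; the 4 given values yield a linear system in the 4 coefficients.
Solving, g(k) = 3k³ + 2k² - 2k - 6.
Then g(-3) = -63.

-63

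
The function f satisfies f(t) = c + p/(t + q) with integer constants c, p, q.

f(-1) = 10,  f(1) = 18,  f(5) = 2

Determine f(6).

(f(t) − c)(t + q) = p for each data point; the three points give a linear system in c and q, then p follows.
Solving: c = 6, q = -2, p = -12, so f(t) = 6 − 12/(t − 2).
Then f(6) = 6 − 12/4 = 3.

3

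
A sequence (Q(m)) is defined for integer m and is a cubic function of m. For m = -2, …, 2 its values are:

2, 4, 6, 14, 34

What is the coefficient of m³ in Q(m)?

1

Write Q(m) = am³ + bm² + cm + d; the 5 given values yield a linear system in the 4 coefficients.
Solving, Q(m) = m³ + 3m² + 4m + 6.
The coefficient of m³ is 1.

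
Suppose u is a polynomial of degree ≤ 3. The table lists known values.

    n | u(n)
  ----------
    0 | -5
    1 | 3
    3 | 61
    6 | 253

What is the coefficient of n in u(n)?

Write u(n) = an³ + bn² + cn + d; the 4 given values yield a linear system in the 4 coefficients.
Solving, the leading coefficient vanishes, and u(n) = 7n² + n - 5.
The coefficient of n is 1.

1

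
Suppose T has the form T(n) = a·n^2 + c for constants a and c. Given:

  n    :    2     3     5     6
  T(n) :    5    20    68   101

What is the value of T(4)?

From T(2) = 5 and T(3) = 20: 4a + c = 5 and 9a + c = 20.
Subtracting: 5a = 15, so a = 3; then c = 5 − 3·4 = -7.
So T(n) = 3n² − 7, and T(4) = 41.

41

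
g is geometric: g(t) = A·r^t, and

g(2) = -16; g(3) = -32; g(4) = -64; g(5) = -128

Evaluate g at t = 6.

Consecutive ratio: -32/(-16) = 2, and -64/(-32) = 2, so r = 2.
Then A·2^2 = -16 gives A = -4, and g(t) = -4·2^t.
g(6) = -4·2^6 = -256.

-256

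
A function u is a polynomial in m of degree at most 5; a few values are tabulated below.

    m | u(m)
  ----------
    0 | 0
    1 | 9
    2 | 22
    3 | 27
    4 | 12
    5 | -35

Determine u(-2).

42

First differences: 9, 13, 5, -15, -47. Second differences: 4, -8, -20, -32. Third differences: -12, -12, -12.
Level-3 differences are constant, so u has degree 3.
Fitting a degree-3 polynomial gives u(m) = -2m³ + 8m² + 3m.
Then u(-2) = 42.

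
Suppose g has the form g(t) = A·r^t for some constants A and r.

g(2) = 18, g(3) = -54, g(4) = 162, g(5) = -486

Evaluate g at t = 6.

Consecutive ratio: -54/18 = -3, and 162/(-54) = -3, so r = -3.
Then A·(-3)^2 = 18 gives A = 2, and g(t) = 2·(-3)^t.
g(6) = 2·(-3)^6 = 1458.

1458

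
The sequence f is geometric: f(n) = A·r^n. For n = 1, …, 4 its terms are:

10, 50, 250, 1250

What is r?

5

Consecutive ratio: 50/10 = 5, and 250/50 = 5, so r = 5.
Then A·5^1 = 10 gives A = 2, and f(n) = 2·5^n.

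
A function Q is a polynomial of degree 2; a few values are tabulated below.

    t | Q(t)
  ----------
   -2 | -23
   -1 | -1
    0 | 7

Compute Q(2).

-19

Write Q(t) = at² + bt + c; the 3 given values yield a linear system in the 3 coefficients.
Solving, Q(t) = -7t² + t + 7.
Then Q(2) = -19.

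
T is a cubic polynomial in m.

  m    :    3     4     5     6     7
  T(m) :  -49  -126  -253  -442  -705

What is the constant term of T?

2

First differences: -77, -127, -189, -263. Second differences: -50, -62, -74. Third differences: -12, -12.
Level-3 differences are constant, so T has degree 3.
Fitting a degree-3 polynomial gives T(m) = -2m³ - m² + 4m + 2.
The constant term is T(0) = 2.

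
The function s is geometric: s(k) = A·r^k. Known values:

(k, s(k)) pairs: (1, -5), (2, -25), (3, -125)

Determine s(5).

Consecutive ratio: -25/(-5) = 5, and -125/(-25) = 5, so r = 5.
Then A·5^1 = -5 gives A = -1, and s(k) = -1·5^k.
s(5) = -1·5^5 = -3125.

-3125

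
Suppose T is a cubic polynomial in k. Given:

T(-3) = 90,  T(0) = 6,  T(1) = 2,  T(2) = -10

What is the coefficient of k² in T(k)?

Write T(k) = ak³ + bk² + ck + d; the 4 given values yield a linear system in the 4 coefficients.
Solving, T(k) = -2k³ + 2k² - 4k + 6.
The coefficient of k² is 2.

2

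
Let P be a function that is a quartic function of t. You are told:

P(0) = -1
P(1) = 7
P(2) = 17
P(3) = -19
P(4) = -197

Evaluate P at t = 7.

-3263

Write P(t) = at^4 + bt³ + ct² + dt + e; the 5 given values yield a linear system in the 5 coefficients.
Solving, P(t) = -2t^4 + 4t³ + 3t² + 3t - 1.
Then P(7) = -3263.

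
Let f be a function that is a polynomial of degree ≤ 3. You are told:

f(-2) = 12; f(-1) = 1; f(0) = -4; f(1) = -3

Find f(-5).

81

First differences: -11, -5, 1. Second differences: 6, 6.
Level-2 differences are constant, so f has degree 2.
Fitting a degree-2 polynomial gives f(k) = 3k² - 2k - 4.
Then f(-5) = 81.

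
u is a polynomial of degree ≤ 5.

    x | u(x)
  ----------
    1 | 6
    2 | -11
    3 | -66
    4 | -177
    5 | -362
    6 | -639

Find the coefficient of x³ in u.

-3

Write u(x) = ax^5 + bx^4 + cx³ + dx² + ex + p; the 6 given values yield a linear system in the 6 coefficients.
Solving, the top 2 coefficients vanish, and u(x) = -3x³ - x² + 7x + 3.
The coefficient of x³ is -3.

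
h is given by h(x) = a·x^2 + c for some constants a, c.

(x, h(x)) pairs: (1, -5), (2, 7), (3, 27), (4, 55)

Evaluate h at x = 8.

From h(1) = -5 and h(2) = 7: 1a + c = -5 and 4a + c = 7.
Subtracting: 3a = 12, so a = 4; then c = -5 − 4·1 = -9.
So h(x) = 4x² − 9, and h(8) = 247.

247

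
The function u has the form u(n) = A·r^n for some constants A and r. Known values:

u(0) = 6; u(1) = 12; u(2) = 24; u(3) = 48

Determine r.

Consecutive ratio: 12/6 = 2, and 24/12 = 2, so r = 2.
Then A·2^0 = 6 gives A = 6, and u(n) = 6·2^n.

2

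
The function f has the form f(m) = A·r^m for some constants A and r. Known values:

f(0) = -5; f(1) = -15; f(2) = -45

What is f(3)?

-135

Consecutive ratio: -15/(-5) = 3, and -45/(-15) = 3, so r = 3.
Then A·3^0 = -5 gives A = -5, and f(m) = -5·3^m.
f(3) = -5·3^3 = -135.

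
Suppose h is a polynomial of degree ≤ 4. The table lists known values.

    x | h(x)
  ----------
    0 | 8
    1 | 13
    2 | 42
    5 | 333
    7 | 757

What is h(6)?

Write h(x) = ax^4 + bx³ + cx² + dx + e; the 5 given values yield a linear system in the 5 coefficients.
Solving, the leading coefficient vanishes, and h(x) = x³ + 9x² - 5x + 8.
Then h(6) = 518.

518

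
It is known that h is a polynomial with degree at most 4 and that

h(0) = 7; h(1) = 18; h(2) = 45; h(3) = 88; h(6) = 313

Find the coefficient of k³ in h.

0

Write h(k) = ak^4 + bk³ + ck² + dk + e; the 5 given values yield a linear system in the 5 coefficients.
Solving, the top 2 coefficients vanish, and h(k) = 8k² + 3k + 7.
The coefficient of k³ is 0.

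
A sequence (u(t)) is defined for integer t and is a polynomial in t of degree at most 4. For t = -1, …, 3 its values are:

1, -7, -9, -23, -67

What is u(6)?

First differences: -8, -2, -14, -44. Second differences: 6, -12, -30. Third differences: -18, -18.
Level-3 differences are constant, so u has degree 3.
Fitting a degree-3 polynomial gives u(t) = -3t³ + 3t² - 2t - 7.
Then u(6) = -559.

-559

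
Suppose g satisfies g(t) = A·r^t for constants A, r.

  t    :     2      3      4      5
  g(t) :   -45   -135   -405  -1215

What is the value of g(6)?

Consecutive ratio: -135/(-45) = 3, and -405/(-135) = 3, so r = 3.
Then A·3^2 = -45 gives A = -5, and g(t) = -5·3^t.
g(6) = -5·3^6 = -3645.

-3645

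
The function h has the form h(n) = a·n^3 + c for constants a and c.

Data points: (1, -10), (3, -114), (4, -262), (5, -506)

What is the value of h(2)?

-38

From h(1) = -10 and h(3) = -114: 1a + c = -10 and 27a + c = -114.
Subtracting: 26a = -104, so a = -4; then c = -10 − (-4)·1 = -6.
So h(n) = -4n³ − 6, and h(2) = -38.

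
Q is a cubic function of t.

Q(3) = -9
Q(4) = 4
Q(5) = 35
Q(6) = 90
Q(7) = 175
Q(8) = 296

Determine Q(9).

First differences: 13, 31, 55, 85, 121. Second differences: 18, 24, 30, 36. Third differences: 6, 6, 6.
Level-3 differences are constant, so Q has degree 3.
Fitting a degree-3 polynomial gives Q(t) = t³ - 3t² - 3t.
Then Q(9) = 459.

459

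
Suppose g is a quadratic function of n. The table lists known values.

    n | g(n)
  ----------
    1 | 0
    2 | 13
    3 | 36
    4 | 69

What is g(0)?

Write g(n) = an² + bn + c; the 4 given values yield a linear system in the 3 coefficients.
Solving, g(n) = 5n² - 2n - 3.
The constant term is g(0) = -3.

-3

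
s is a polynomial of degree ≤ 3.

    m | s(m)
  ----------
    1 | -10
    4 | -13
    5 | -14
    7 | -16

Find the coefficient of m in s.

-1

Write s(m) = am³ + bm² + cm + d; the 4 given values yield a linear system in the 4 coefficients.
Solving, the top 2 coefficients vanish, and s(m) = -m - 9.
The coefficient of m is -1.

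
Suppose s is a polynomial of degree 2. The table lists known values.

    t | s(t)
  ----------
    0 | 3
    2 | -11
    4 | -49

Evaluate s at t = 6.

Write s(t) = at² + bt + c; the 3 given values yield a linear system in the 3 coefficients.
Solving, s(t) = -3t² - t + 3.
Then s(6) = -111.

-111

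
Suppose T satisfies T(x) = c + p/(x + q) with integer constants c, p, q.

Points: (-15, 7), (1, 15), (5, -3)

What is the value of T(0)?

(T(x) − c)(x + q) = p for each data point; the three points give a linear system in c and q, then p follows.
Solving: c = 6, q = -3, p = -18, so T(x) = 6 − 18/(x − 3).
Then T(0) = 6 − 18/(-3) = 12.

12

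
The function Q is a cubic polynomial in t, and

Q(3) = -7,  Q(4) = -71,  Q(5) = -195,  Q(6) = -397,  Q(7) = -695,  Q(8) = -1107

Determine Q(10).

-2345

First differences: -64, -124, -202, -298, -412. Second differences: -60, -78, -96, -114. Third differences: -18, -18, -18.
Level-3 differences are constant, so Q has degree 3.
Fitting a degree-3 polynomial gives Q(t) = -3t³ + 6t² + 5t + 5.
Then Q(10) = -2345.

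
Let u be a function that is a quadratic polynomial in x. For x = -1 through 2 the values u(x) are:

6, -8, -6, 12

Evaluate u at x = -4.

First differences: -14, 2, 18. Second differences: 16, 16.
Level-2 differences are constant, so u has degree 2.
Fitting a degree-2 polynomial gives u(x) = 8x² - 6x - 8.
Then u(-4) = 144.

144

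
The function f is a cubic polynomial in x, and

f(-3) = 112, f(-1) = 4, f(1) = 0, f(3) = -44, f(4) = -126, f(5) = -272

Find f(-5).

Write f(x) = ax³ + bx² + cx + d; the 6 given values yield a linear system in the 4 coefficients.
Solving, f(x) = -3x³ + 4x² + x - 2.
Then f(-5) = 468.

468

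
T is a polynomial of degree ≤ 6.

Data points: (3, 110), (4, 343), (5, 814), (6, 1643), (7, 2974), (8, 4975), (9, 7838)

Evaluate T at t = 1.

-2

First differences: 233, 471, 829, 1331, 2001, 2863. Second differences: 238, 358, 502, 670, 862. Third differences: 120, 144, 168, 192. Fourth differences: 24, 24, 24.
Level-4 differences are constant, so T has degree 4.
Fitting a degree-4 polynomial gives T(t) = t^4 + 2t³ - 2t² - 2t - 1.
Then T(1) = -2.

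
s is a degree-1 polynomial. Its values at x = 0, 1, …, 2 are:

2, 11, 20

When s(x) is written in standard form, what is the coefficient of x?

9

Write s(x) = ax + b; the 3 given values yield a linear system in the 2 coefficients.
Solving, s(x) = 9x + 2.
The coefficient of x is 9.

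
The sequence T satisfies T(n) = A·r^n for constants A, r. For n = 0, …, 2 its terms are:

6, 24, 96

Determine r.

Consecutive ratio: 24/6 = 4, and 96/24 = 4, so r = 4.
Then A·4^0 = 6 gives A = 6, and T(n) = 6·4^n.

4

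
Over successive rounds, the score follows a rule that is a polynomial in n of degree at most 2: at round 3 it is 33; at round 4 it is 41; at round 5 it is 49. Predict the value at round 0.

9

Write the value at n as Q(n).
Write Q(n) = an² + bn + c; the 3 given values yield a linear system in the 3 coefficients.
Solving, the leading coefficient vanishes, and Q(n) = 8n + 9.
Then Q(0) = 9.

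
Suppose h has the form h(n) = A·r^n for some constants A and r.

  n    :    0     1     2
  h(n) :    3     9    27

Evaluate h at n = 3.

Consecutive ratio: 9/3 = 3, and 27/9 = 3, so r = 3.
Then A·3^0 = 3 gives A = 3, and h(n) = 3·3^n.
h(3) = 3·3^3 = 81.

81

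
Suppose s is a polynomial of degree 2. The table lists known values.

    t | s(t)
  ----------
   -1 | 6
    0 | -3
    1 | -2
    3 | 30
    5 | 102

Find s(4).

Write s(t) = at² + bt + c; the 5 given values yield a linear system in the 3 coefficients.
Solving, s(t) = 5t² - 4t - 3.
Then s(4) = 61.

61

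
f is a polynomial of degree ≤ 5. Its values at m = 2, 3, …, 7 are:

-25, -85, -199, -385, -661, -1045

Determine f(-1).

11

First differences: -60, -114, -186, -276, -384. Second differences: -54, -72, -90, -108. Third differences: -18, -18, -18.
Level-3 differences are constant, so f has degree 3.
Fitting a degree-3 polynomial gives f(m) = -3m³ - 3m + 5.
Then f(-1) = 11.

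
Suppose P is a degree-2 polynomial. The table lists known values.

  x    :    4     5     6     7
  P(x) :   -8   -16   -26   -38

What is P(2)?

2

First differences: -8, -10, -12. Second differences: -2, -2.
Level-2 differences are constant, so P has degree 2.
Fitting a degree-2 polynomial gives P(x) = -x² + x + 4.
Then P(2) = 2.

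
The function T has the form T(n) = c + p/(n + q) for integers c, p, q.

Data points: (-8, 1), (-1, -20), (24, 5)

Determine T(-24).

(T(n) − c)(n + q) = p for each data point; the three points give a linear system in c and q, then p follows.
Solving: c = 4, q = 0, p = 24, so T(n) = 4 + 24/(n + 0).
Then T(-24) = 4 + 24/(-24) = 3.

3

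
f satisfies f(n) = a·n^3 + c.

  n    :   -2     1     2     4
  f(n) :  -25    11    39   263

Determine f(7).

1379

From f(-2) = -25 and f(1) = 11: -8a + c = -25 and 1a + c = 11.
Subtracting: 9a = 36, so a = 4; then c = -25 − 4·(-8) = 7.
So f(n) = 4n³ + 7, and f(7) = 1379.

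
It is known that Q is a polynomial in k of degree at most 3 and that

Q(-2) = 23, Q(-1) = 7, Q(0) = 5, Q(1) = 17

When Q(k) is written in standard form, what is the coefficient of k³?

Write Q(k) = ak³ + bk² + ck + d; the 4 given values yield a linear system in the 4 coefficients.
Solving, the leading coefficient vanishes, and Q(k) = 7k² + 5k + 5.
The coefficient of k³ is 0.

0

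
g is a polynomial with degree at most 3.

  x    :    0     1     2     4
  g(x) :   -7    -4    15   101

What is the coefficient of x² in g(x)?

Write g(x) = ax³ + bx² + cx + d; the 4 given values yield a linear system in the 4 coefficients.
Solving, the leading coefficient vanishes, and g(x) = 8x² - 5x - 7.
The coefficient of x² is 8.

8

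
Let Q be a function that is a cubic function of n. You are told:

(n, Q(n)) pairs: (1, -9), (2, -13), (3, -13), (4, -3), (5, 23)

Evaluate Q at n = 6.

First differences: -4, 0, 10, 26. Second differences: 4, 10, 16. Third differences: 6, 6.
Level-3 differences are constant, so Q has degree 3.
Extending the table by one column gives the next first difference 48, so Q(6) = 23 + 48 = 71.

71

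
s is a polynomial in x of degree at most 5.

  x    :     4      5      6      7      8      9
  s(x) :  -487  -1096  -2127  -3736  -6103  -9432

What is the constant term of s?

9

First differences: -609, -1031, -1609, -2367, -3329. Second differences: -422, -578, -758, -962. Third differences: -156, -180, -204. Fourth differences: -24, -24.
Level-4 differences are constant, so s has degree 4.
Fitting a degree-4 polynomial gives s(x) = -x^4 - 4x³ + 4x + 9.
The constant term is s(0) = 9.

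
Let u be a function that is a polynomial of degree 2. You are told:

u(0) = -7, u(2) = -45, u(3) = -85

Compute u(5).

-207

Write u(n) = an² + bn + c; the 3 given values yield a linear system in the 3 coefficients.
Solving, u(n) = -7n² - 5n - 7.
Then u(5) = -207.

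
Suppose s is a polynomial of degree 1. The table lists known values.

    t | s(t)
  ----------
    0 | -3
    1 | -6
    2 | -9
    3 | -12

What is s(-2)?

Write s(t) = at + b; the 4 given values yield a linear system in the 2 coefficients.
Solving, s(t) = -3t - 3.
Then s(-2) = 3.

3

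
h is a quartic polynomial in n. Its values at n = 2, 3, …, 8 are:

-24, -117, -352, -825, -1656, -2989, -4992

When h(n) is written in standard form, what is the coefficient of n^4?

-1

First differences: -93, -235, -473, -831, -1333, -2003. Second differences: -142, -238, -358, -502, -670. Third differences: -96, -120, -144, -168. Fourth differences: -24, -24, -24.
Level-4 differences are constant, so h has degree 4.
Fitting a degree-4 polynomial gives h(n) = -n^4 - 2n³ + 2n².
The coefficient of n^4 is -1.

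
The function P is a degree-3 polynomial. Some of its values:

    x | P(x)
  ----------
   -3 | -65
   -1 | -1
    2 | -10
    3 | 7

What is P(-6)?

Write P(x) = ax³ + bx² + cx + d; the 4 given values yield a linear system in the 4 coefficients.
Solving, P(x) = 2x³ - 3x² - 6x - 2.
Then P(-6) = -506.

-506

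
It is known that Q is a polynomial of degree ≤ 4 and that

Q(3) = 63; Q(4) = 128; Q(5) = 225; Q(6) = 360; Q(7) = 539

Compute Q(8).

768

First differences: 65, 97, 135, 179. Second differences: 32, 38, 44. Third differences: 6, 6.
Level-3 differences are constant, so Q has degree 3.
Fitting a degree-3 polynomial gives Q(m) = m³ + 4m².
Then Q(8) = 768.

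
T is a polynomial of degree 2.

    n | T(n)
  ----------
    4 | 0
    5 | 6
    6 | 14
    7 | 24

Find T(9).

First differences: 6, 8, 10. Second differences: 2, 2.
Level-2 differences are constant, so T has degree 2.
Fitting a degree-2 polynomial gives T(n) = n² - 3n - 4.
Then T(9) = 50.

50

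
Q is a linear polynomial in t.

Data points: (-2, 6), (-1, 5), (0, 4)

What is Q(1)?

Write Q(t) = at + b; the 3 given values yield a linear system in the 2 coefficients.
Solving, Q(t) = -t + 4.
Then Q(1) = 3.

3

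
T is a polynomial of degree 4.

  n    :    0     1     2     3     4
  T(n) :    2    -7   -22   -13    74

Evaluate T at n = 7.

Write T(n) = an^4 + bn³ + cn² + dn + e; the 5 given values yield a linear system in the 5 coefficients.
Solving, T(n) = n^4 - n³ - 7n² - 2n + 2.
Then T(7) = 1703.

1703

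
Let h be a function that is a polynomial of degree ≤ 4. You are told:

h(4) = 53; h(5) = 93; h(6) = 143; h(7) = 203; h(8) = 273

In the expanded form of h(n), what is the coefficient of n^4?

0

First differences: 40, 50, 60, 70. Second differences: 10, 10, 10.
Level-2 differences are constant, so h has degree 2.
Fitting a degree-2 polynomial gives h(n) = 5n² - 5n - 7.
The coefficient of n^4 is 0.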